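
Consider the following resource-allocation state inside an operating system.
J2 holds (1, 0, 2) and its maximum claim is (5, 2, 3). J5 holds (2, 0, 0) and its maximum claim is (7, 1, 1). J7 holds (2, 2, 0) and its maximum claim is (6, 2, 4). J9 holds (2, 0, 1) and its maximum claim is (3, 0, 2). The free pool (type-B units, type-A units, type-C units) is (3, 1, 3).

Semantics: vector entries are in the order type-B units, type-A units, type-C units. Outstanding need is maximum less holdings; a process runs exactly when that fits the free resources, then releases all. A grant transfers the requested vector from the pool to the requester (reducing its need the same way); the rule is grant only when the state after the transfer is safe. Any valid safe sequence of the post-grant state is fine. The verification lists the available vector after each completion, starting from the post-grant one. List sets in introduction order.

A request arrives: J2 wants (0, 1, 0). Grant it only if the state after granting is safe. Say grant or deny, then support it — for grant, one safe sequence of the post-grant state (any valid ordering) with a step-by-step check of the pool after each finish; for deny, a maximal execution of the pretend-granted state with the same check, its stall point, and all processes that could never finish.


GRANT — the state after the grant stays safe, e.g. via J9, J7, J2, J5.
Key observation: the transfer keeps a workable pool ((3, 0, 3)); J9 starts the safe sequence.
Check on the post-grant state, step by step:
  pool = (3, 0, 3)
  J9 needs (1, 0, 1) <= (3, 0, 3) -> finishes; pool += (2, 0, 1) = (5, 0, 4)
  J7 needs (4, 0, 4) <= (5, 0, 4) -> finishes; pool += (2, 2, 0) = (7, 2, 4)
  J2 needs (4, 1, 1) <= (7, 2, 4) -> finishes; pool += (1, 1, 2) = (8, 3, 6)
  J5 needs (5, 1, 1) <= (8, 3, 6) -> finishes; pool += (2, 0, 0) = (10, 3, 6)


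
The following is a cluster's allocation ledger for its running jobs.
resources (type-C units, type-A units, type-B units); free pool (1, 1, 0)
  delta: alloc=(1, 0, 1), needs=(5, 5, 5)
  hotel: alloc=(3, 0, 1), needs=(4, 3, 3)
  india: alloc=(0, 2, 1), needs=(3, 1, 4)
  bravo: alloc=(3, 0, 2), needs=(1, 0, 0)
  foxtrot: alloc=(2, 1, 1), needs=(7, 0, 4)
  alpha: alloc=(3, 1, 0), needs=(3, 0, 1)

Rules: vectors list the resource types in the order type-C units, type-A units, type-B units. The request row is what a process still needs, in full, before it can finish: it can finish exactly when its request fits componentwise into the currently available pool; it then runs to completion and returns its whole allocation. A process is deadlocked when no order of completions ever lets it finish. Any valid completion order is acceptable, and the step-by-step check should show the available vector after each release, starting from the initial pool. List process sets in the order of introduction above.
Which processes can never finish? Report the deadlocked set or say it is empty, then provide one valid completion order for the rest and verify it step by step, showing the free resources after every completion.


The deadlocked set is delta, hotel, india and foxtrot.
Key observation: after bravo, alpha complete, (7, 2, 2) is the best the pool ever gets, yet each leftover process wants more type-B units.
The rest can finish in the order bravo, alpha. Step-by-step check:
  pool = (1, 1, 0)
  run bravo (needs (1, 0, 0), free (1, 1, 0)); after release of (3, 0, 2) the pool is (4, 1, 2)
  run alpha (needs (3, 0, 1), free (4, 1, 2)); after release of (3, 1, 0) the pool is (7, 2, 2)
The blocked processes can never fit:
  blocked: delta wants (5, 5, 5), pool (7, 2, 2) — not enough type-A units and type-B units
  blocked: hotel wants (4, 3, 3), pool (7, 2, 2) — not enough type-A units and type-B units
  blocked: india wants (3, 1, 4), pool (7, 2, 2) — not enough type-B units
  blocked: foxtrot wants (7, 0, 4), pool (7, 2, 2) — not enough type-B units


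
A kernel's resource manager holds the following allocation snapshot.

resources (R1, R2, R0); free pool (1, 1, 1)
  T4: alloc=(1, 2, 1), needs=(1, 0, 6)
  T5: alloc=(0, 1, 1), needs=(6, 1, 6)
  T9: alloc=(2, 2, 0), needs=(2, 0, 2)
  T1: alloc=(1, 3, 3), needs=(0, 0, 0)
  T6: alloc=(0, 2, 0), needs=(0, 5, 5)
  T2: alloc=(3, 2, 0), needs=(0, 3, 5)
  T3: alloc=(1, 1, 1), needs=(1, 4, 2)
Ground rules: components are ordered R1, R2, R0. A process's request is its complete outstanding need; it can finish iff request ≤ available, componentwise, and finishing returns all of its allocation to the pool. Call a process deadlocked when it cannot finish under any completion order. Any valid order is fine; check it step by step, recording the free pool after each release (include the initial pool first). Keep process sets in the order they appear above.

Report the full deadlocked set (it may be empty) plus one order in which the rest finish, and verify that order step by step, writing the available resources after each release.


The deadlocked set is T4 and T5.
Key observation: T1, T3, T6, T9, T2 can finish, but then (8, 11, 5) is all there is, and the blocked group's R0 demands exceed it.
A valid finishing order for the others: T1, T3, T6, T9, T2. Walking it through:
  pool = (1, 1, 1)
  T1: need (0, 0, 0) fits (1, 1, 1); releases (1, 3, 3), pool now (2, 4, 4)
  T3: need (1, 4, 2) fits (2, 4, 4); releases (1, 1, 1), pool now (3, 5, 5)
  T6: need (0, 5, 5) fits (3, 5, 5); releases (0, 2, 0), pool now (3, 7, 5)
  T9: need (2, 0, 2) fits (3, 7, 5); releases (2, 2, 0), pool now (5, 9, 5)
  T2: need (0, 3, 5) fits (5, 9, 5); releases (3, 2, 0), pool now (8, 11, 5)
None of the blocked processes ever fits:
  T4 still needs (1, 0, 6) but only (8, 11, 5) is free — short on R0
  T5 still needs (6, 1, 6) but only (8, 11, 5) is free — short on R0


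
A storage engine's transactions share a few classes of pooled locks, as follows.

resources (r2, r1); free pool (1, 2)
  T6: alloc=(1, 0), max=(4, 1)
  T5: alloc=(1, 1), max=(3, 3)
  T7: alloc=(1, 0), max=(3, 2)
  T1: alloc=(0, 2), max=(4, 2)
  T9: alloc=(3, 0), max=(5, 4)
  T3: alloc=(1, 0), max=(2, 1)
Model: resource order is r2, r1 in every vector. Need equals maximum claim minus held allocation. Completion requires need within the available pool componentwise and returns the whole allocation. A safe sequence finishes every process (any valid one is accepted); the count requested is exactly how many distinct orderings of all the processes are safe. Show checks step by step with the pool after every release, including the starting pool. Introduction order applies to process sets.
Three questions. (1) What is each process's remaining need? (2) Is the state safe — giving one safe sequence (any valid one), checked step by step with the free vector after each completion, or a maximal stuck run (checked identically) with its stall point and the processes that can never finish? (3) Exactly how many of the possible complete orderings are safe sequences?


(1) Remaining need (order r2, r1):
  T6: (3, 1)
  T5: (2, 2)
  T7: (2, 2)
  T1: (4, 0)
  T9: (2, 4)
  T3: (1, 1)
(2) SAFE — a valid safe sequence is T3, T7, T6, T5, T1, T9.
Key observation: the first exact fit in this order is T3 — it needs (1, 1) with (1, 2) free, meeting a requested resource to the last unit.
Step-by-step check:
  pool = (1, 2)
  T3 needs (1, 1) <= (1, 2) -> finishes; pool += (1, 0) = (2, 2)
  T7 needs (2, 2) <= (2, 2) -> finishes; pool += (1, 0) = (3, 2)
  T6 needs (3, 1) <= (3, 2) -> finishes; pool += (1, 0) = (4, 2)
  T5 needs (2, 2) <= (4, 2) -> finishes; pool += (1, 1) = (5, 3)
  T1 needs (4, 0) <= (5, 3) -> finishes; pool += (0, 2) = (5, 5)
  T9 needs (2, 4) <= (5, 5) -> finishes; pool += (3, 0) = (8, 5)
(3) Precisely 12 of the possible complete orderings are safe sequences.


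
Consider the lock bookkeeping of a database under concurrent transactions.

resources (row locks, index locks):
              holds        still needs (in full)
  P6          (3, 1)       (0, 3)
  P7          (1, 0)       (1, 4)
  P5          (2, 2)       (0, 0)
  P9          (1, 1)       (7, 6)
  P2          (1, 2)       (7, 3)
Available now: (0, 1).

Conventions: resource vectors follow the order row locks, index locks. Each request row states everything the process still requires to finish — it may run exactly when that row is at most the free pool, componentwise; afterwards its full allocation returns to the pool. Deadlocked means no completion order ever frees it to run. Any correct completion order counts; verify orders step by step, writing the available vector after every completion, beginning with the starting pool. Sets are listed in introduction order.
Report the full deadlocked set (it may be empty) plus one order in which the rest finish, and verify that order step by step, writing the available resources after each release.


Deadlocked set: P9 and P2.
Key observation: row locks is the bottleneck — with P5, P6, P7 done the pool holds (6, 4), short of every remaining need.
The rest can finish in the order P5, P6, P7. Check, step by step:
  pool = (0, 1)
  P5 needs (0, 0) <= (0, 1) -> finishes; pool += (2, 2) = (2, 3)
  P6 needs (0, 3) <= (2, 3) -> finishes; pool += (3, 1) = (5, 4)
  P7 needs (1, 4) <= (5, 4) -> finishes; pool += (1, 0) = (6, 4)
The stuck group stays short no matter what:
  P9 still needs (7, 6) but only (6, 4) is free — short on row locks and index locks
  P2 still needs (7, 3) but only (6, 4) is free — short on row locks


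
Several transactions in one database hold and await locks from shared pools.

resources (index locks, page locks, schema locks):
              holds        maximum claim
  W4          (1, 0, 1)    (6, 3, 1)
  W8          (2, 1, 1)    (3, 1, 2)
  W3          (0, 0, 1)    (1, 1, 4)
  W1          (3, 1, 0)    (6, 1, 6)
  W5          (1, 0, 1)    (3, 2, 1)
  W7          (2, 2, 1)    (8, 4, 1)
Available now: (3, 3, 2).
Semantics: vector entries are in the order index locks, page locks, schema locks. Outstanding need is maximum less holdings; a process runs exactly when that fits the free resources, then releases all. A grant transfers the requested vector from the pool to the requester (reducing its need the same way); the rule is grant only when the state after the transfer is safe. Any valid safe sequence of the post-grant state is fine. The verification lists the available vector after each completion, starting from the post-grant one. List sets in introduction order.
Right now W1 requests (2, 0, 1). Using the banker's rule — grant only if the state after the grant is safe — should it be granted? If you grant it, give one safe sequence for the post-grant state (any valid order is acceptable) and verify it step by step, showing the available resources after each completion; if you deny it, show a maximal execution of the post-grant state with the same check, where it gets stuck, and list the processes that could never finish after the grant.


DENY. Granting would leave the state unsafe.
Key observation: after W8, W5, W3 the pool peaks at (4, 4, 4), and each blocked process is short somewhere: W4 on index locks; W1 on schema locks; W7 on index locks.
Pretend the grant happened; the run W8, W5, W3 goes as far as possible. Step-by-step check:
  pool = (1, 3, 1)
  run W8 (needs (1, 0, 1), free (1, 3, 1)); after release of (2, 1, 1) the pool is (3, 4, 2)
  run W5 (needs (2, 2, 0), free (3, 4, 2)); after release of (1, 0, 1) the pool is (4, 4, 3)
  run W3 (needs (1, 1, 3), free (4, 4, 3)); after release of (0, 0, 1) the pool is (4, 4, 4)
  W4 cannot run: need (5, 3, 0) vs free (4, 4, 4) (insufficient index locks)
  W1 cannot run: need (1, 0, 5) vs free (4, 4, 4) (insufficient schema locks)
  W7 cannot run: need (6, 2, 0) vs free (4, 4, 4) (insufficient index locks)
Had the request been granted, W4, W1 and W7 could never finish.


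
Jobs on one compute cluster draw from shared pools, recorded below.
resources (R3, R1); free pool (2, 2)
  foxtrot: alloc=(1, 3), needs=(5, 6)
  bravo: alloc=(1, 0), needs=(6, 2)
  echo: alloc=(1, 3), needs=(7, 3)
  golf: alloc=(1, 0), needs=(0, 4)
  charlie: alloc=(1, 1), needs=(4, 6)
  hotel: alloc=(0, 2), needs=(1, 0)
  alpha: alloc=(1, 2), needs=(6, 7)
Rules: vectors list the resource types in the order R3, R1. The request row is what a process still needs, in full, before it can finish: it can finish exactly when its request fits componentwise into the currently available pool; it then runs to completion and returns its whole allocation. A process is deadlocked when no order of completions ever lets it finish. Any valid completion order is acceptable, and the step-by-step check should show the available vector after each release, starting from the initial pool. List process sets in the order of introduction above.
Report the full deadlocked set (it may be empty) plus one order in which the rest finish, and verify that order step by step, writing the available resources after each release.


Deadlocked set: foxtrot, bravo, echo, charlie and alpha.
Key observation: after hotel, golf complete, (3, 4) is the best the pool ever gets, yet each leftover process wants more R3.
The rest can finish in the order hotel, golf. Check, step by step:
  pool = (2, 2)
  hotel: need (1, 0) fits (2, 2); releases (0, 2), pool now (2, 4)
  golf: need (0, 4) fits (2, 4); releases (1, 0), pool now (3, 4)
None of the blocked processes ever fits:
  foxtrot still needs (5, 6) but only (3, 4) is free — short on R3 and R1
  bravo still needs (6, 2) but only (3, 4) is free — short on R3
  echo still needs (7, 3) but only (3, 4) is free — short on R3
  charlie still needs (4, 6) but only (3, 4) is free — short on R3 and R1
  alpha still needs (6, 7) but only (3, 4) is free — short on R3 and R1


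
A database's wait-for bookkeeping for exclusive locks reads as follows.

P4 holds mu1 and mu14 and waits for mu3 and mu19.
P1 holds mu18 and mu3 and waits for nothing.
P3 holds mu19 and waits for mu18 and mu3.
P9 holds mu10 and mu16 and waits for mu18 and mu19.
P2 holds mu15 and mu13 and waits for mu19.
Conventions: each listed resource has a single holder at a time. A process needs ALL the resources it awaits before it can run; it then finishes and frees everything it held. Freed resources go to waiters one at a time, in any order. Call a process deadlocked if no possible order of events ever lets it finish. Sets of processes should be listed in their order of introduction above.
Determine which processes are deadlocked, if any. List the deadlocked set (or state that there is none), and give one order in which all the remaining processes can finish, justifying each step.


The deadlocked set is empty.
Key observation: the wait graph is acyclic; completion cascades from the unblocked processes through everyone else.
The rest can finish in the order P1, P3, P2, P4, P9.
Step-by-step check:
  run P1 (it waits on nothing); releases mu18 and mu3
  run P3 (all its waits — mu18 and mu3 — are resolved); releases mu19
  run P2 (all its waits — mu19 — are resolved); releases mu15 and mu13
  run P4 (all its waits — mu3 and mu19 — are resolved); releases mu1 and mu14
  run P9 (all its waits — mu18 and mu19 — are resolved); releases mu10 and mu16


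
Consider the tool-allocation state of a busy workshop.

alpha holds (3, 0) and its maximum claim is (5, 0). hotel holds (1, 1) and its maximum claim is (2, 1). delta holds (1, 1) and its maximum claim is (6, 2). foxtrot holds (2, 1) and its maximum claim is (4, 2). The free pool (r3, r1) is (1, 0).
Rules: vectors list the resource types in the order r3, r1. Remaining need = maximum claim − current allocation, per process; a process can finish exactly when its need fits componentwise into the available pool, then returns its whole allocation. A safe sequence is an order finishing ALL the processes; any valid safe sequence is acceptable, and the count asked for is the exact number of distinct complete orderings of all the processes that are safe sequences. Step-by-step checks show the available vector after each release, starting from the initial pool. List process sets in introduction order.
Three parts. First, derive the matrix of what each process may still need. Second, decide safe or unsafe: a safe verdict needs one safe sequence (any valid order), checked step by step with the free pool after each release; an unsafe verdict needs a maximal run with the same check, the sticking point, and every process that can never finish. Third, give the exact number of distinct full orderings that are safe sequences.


(1) Outstanding need per process (order r3, r1):
  alpha: (2, 0)
  hotel: (1, 0)
  delta: (5, 1)
  foxtrot: (2, 1)
(2) The state is SAFE; one workable sequence: hotel, alpha, foxtrot, delta.
Key observation: hotel marks the first exact bind of the order: its need (1, 0) fits the free (1, 0) with zero slack on a requested resource.
Verifying each step:
  pool = (1, 0)
  hotel needs (1, 0) <= (1, 0) -> finishes; pool += (1, 1) = (2, 1)
  alpha needs (2, 0) <= (2, 1) -> finishes; pool += (3, 0) = (5, 1)
  foxtrot needs (2, 1) <= (5, 1) -> finishes; pool += (2, 1) = (7, 2)
  delta needs (5, 1) <= (7, 2) -> finishes; pool += (1, 1) = (8, 3)
(3) Precisely 3 of the possible complete orderings are safe sequences.


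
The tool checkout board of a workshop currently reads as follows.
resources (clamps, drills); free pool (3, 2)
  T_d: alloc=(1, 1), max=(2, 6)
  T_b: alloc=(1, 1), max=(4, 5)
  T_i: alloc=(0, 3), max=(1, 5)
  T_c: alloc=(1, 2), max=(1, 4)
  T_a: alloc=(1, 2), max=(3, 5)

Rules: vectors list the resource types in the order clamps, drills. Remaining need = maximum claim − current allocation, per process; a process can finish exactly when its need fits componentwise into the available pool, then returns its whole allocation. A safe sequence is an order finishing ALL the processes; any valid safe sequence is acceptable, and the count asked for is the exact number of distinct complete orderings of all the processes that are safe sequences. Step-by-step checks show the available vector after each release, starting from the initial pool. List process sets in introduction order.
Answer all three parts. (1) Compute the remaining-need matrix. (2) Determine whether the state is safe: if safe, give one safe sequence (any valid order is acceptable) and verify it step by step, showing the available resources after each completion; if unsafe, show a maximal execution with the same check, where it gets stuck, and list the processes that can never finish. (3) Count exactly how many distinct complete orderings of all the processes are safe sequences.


(1) Remaining need (order clamps, drills):
  T_d: (1, 5)
  T_b: (3, 4)
  T_i: (1, 2)
  T_c: (0, 2)
  T_a: (2, 3)
(2) SAFE — a valid safe sequence is T_c, T_a, T_b, T_d, T_i.
Key observation: T_c is the earliest step where a requested resource binds exactly: need (0, 2), pool (3, 2) at its turn.
Step-by-step check:
  pool = (3, 2)
  T_c needs (0, 2) <= (3, 2) -> finishes; pool += (1, 2) = (4, 4)
  T_a needs (2, 3) <= (4, 4) -> finishes; pool += (1, 2) = (5, 6)
  T_b needs (3, 4) <= (5, 6) -> finishes; pool += (1, 1) = (6, 7)
  T_d needs (1, 5) <= (6, 7) -> finishes; pool += (1, 1) = (7, 8)
  T_i needs (1, 2) <= (7, 8) -> finishes; pool += (0, 3) = (7, 11)
(3) The exact count: 42 of the possible complete orderings are safe sequences.


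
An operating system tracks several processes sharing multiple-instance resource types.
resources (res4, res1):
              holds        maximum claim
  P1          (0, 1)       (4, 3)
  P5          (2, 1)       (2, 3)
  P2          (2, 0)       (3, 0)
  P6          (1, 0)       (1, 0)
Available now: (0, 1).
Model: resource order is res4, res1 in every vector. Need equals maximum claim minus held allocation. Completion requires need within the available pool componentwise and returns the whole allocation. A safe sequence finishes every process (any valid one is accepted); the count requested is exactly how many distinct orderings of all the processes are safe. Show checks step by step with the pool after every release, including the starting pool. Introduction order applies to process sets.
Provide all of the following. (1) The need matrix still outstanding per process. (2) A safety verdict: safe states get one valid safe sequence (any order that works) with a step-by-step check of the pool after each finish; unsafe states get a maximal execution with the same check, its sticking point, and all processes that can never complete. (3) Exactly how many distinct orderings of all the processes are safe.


(1) Remaining need (order res4, res1):
  P1: (4, 2)
  P5: (0, 2)
  P2: (1, 0)
  P6: (0, 0)
(2) UNSAFE — no complete ordering exists.
Key observation: no order helps: past P6, P2, the free pool tops out at (3, 1), below what each blocked process needs in res1.
A maximal execution: P6, P2 — then nothing else fits. Step-by-step check:
  pool = (0, 1)
  P6: need (0, 0) fits (0, 1); releases (1, 0), pool now (1, 1)
  P2: need (1, 0) fits (1, 1); releases (2, 0), pool now (3, 1)
  P1 cannot run: need (4, 2) vs free (3, 1) (insufficient res4 and res1)
  P5 cannot run: need (0, 2) vs free (3, 1) (insufficient res1)
Permanently blocked: P1 and P5.
(3) The exact count: 0 of the possible complete orderings are safe sequences.


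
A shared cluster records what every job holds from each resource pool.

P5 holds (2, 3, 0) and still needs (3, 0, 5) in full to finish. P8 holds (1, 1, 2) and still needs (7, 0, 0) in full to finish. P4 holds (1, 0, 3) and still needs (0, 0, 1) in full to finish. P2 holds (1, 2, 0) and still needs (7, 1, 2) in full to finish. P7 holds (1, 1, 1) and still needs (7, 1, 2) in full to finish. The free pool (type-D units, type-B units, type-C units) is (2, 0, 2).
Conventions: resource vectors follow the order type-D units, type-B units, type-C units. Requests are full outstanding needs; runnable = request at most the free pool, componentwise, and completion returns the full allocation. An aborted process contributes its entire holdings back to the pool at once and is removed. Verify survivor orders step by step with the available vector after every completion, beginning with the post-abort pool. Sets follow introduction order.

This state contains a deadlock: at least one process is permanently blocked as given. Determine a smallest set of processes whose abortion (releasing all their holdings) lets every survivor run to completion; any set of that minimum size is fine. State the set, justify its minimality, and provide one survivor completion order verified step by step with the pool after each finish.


The answer: abort P8 and P7.
Key observation: before aborting P8 and P7, P2 was permanently blocked — no order could ever run it; afterwards it completes at step 3.
Minimality, checking each single-abort alternative: P5 alone leaves P8 blocked (short on type-D units); P8 alone leaves P2 blocked (short on type-D units); P4 alone leaves P8 blocked (short on type-D units); P2 alone leaves P8 blocked (short on type-D units); P7 alone leaves P8 blocked (short on type-D units).
The survivors complete as P5, P4, P2. Verifying each step (starting from the post-abort pool):
  pool = (4, 2, 5)
  P5: need (3, 0, 5) fits (4, 2, 5); releases (2, 3, 0), pool now (6, 5, 5)
  P4: need (0, 0, 1) fits (6, 5, 5); releases (1, 0, 3), pool now (7, 5, 8)
  P2: need (7, 1, 2) fits (7, 5, 8); releases (1, 2, 0), pool now (8, 7, 8)


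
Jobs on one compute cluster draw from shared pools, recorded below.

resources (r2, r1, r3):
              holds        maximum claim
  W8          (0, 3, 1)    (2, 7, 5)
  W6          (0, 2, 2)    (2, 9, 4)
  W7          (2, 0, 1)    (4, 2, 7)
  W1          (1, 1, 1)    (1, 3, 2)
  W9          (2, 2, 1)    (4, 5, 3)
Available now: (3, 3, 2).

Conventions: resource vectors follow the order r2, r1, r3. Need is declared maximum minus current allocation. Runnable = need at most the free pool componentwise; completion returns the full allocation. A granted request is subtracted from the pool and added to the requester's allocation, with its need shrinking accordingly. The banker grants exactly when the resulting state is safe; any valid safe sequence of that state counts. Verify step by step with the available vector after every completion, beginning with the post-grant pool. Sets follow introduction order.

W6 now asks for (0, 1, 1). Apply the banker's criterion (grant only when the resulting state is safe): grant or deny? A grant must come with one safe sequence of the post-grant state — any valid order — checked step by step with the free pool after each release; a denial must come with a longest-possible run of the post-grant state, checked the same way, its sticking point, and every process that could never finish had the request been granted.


DENY — the pretend-granted state is unsafe.
Key observation: after W1, W9 the pool peaks at (6, 5, 3), and each blocked process is short somewhere: W8 on r3; W6 on r1; W7 on r3.
Pretend the grant happened; the run W1, W9 goes as far as possible. Verifying each step:
  pool = (3, 2, 1)
  W1: need (0, 2, 1) fits (3, 2, 1); releases (1, 1, 1), pool now (4, 3, 2)
  W9: need (2, 3, 2) fits (4, 3, 2); releases (2, 2, 1), pool now (6, 5, 3)
  W8 cannot run: need (2, 4, 4) vs free (6, 5, 3) (insufficient r3)
  W6 cannot run: need (2, 6, 1) vs free (6, 5, 3) (insufficient r1)
  W7 cannot run: need (2, 2, 6) vs free (6, 5, 3) (insufficient r3)
Post-grant, the permanently blocked set is W8, W6 and W7.


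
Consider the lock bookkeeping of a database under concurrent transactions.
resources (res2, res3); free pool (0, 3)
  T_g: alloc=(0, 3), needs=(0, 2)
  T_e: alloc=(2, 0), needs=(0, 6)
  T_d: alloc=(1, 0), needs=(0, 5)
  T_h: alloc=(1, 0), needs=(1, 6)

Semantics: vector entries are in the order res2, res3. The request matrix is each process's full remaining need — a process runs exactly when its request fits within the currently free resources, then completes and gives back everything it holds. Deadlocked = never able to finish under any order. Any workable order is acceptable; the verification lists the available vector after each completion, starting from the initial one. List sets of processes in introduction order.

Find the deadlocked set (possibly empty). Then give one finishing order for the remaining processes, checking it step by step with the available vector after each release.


No process is deadlocked.
Key observation: T_g leads a chain of completions in which each release enables another process.
The rest can finish in the order T_g, T_d, T_h, T_e. Check, step by step:
  pool = (0, 3)
  T_g: need (0, 2) fits (0, 3); releases (0, 3), pool now (0, 6)
  T_d: need (0, 5) fits (0, 6); releases (1, 0), pool now (1, 6)
  T_h: need (1, 6) fits (1, 6); releases (1, 0), pool now (2, 6)
  T_e: need (0, 6) fits (2, 6); releases (2, 0), pool now (4, 6)


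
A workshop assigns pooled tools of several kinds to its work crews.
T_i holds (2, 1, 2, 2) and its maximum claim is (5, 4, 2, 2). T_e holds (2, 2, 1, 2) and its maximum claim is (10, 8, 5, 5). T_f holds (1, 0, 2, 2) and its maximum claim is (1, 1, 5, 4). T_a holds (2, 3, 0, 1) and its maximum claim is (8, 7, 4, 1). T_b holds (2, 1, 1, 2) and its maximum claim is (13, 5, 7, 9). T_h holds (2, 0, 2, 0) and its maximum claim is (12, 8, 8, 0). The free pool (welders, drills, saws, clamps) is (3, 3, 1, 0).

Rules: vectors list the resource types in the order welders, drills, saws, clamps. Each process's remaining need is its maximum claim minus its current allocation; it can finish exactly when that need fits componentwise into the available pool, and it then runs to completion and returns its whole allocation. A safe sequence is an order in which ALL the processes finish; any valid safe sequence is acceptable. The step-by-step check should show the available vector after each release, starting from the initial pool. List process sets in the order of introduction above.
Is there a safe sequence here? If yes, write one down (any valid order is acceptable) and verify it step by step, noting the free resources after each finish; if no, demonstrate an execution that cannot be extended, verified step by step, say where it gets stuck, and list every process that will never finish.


SAFE — a valid safe sequence is T_i, T_f, T_a, T_e, T_h, T_b.
Key observation: at T_i the run first touches a limit — (3, 3, 0, 0) against (3, 3, 1, 0), exact on a resource it actually requests.
Step-by-step check:
  pool = (3, 3, 1, 0)
  T_i needs (3, 3, 0, 0) <= (3, 3, 1, 0) -> finishes; pool += (2, 1, 2, 2) = (5, 4, 3, 2)
  T_f needs (0, 1, 3, 2) <= (5, 4, 3, 2) -> finishes; pool += (1, 0, 2, 2) = (6, 4, 5, 4)
  T_a needs (6, 4, 4, 0) <= (6, 4, 5, 4) -> finishes; pool += (2, 3, 0, 1) = (8, 7, 5, 5)
  T_e needs (8, 6, 4, 3) <= (8, 7, 5, 5) -> finishes; pool += (2, 2, 1, 2) = (10, 9, 6, 7)
  T_h needs (10, 8, 6, 0) <= (10, 9, 6, 7) -> finishes; pool += (2, 0, 2, 0) = (12, 9, 8, 7)
  T_b needs (11, 4, 6, 7) <= (12, 9, 8, 7) -> finishes; pool += (2, 1, 1, 2) = (14, 10, 9, 9)


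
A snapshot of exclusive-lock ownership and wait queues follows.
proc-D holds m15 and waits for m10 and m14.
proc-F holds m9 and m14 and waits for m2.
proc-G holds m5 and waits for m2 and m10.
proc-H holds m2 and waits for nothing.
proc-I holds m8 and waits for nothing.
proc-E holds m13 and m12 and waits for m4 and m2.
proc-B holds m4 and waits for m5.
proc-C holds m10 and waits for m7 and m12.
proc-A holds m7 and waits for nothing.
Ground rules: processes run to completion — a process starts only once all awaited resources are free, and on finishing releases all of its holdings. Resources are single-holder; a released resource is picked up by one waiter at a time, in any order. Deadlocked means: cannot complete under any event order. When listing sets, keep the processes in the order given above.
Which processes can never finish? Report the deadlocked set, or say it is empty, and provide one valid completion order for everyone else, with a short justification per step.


Deadlocked set: proc-D, proc-G, proc-E, proc-B and proc-C.
Key observation: the cycle proc-C -> proc-E -> proc-B -> proc-G -> proc-C can never break — each member waits on the next; proc-D waits into the deadlock from upstream.
The rest can finish in the order proc-A, proc-H, proc-I, proc-F.
Verifying each step:
  proc-A: no waits; runs immediately, freeing m7
  proc-H: no waits; runs immediately, freeing m2
  proc-I: no waits; runs immediately, freeing m8
  run proc-F (all its waits — m2 — are resolved); releases m9 and m14


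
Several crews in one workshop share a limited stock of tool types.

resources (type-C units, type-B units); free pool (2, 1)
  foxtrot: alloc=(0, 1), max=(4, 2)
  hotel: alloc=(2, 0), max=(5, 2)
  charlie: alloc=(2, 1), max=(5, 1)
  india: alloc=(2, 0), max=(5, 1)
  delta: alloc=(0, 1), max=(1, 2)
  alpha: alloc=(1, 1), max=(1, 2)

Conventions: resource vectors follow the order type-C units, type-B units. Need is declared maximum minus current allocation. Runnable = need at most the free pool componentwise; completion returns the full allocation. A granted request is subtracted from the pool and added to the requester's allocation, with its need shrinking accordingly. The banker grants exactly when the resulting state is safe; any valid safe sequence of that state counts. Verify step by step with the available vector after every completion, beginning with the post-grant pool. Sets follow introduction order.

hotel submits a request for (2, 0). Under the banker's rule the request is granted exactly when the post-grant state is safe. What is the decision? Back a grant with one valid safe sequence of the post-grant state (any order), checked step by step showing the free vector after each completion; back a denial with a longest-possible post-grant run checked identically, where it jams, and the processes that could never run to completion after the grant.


GRANT — the state after the grant stays safe, e.g. via alpha, hotel, charlie, india, delta, foxtrot.
Key observation: with (0, 1) left after the transfer, alpha can run at once — the state stays safe.
Verifying the post-grant state step by step:
  pool = (0, 1)
  alpha: need (0, 1) fits (0, 1); releases (1, 1), pool now (1, 2)
  hotel: need (1, 2) fits (1, 2); releases (4, 0), pool now (5, 2)
  charlie: need (3, 0) fits (5, 2); releases (2, 1), pool now (7, 3)
  india: need (3, 1) fits (7, 3); releases (2, 0), pool now (9, 3)
  delta: need (1, 1) fits (9, 3); releases (0, 1), pool now (9, 4)
  foxtrot: need (4, 1) fits (9, 4); releases (0, 1), pool now (9, 5)


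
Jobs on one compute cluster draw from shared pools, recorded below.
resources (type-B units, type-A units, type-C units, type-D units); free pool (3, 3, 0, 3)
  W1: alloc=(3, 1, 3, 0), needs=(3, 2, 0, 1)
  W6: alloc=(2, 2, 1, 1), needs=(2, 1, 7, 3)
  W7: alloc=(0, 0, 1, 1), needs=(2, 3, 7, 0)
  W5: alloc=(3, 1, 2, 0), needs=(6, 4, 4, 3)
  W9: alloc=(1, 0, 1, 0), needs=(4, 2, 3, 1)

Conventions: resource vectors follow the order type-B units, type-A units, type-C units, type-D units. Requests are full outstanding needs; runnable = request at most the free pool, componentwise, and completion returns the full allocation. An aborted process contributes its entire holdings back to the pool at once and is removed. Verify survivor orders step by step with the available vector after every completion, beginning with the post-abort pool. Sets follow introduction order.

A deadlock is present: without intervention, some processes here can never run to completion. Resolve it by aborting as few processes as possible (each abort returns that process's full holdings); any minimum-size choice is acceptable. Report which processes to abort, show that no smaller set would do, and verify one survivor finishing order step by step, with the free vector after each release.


Minimum abort set: W6.
Key observation: no ordering could ever have run W7 before the abort of W6; with (2, 2, 1, 1) back in the pool it fits at step 4.
No smaller set exists: with zero aborts the deadlock remains.
Survivors finish in the order: W1, W5, W9, W7. Verifying each step (pool after the aborts first):
  pool = (5, 5, 1, 4)
  W1: need (3, 2, 0, 1) fits (5, 5, 1, 4); releases (3, 1, 3, 0), pool now (8, 6, 4, 4)
  W5: need (6, 4, 4, 3) fits (8, 6, 4, 4); releases (3, 1, 2, 0), pool now (11, 7, 6, 4)
  W9: need (4, 2, 3, 1) fits (11, 7, 6, 4); releases (1, 0, 1, 0), pool now (12, 7, 7, 4)
  W7: need (2, 3, 7, 0) fits (12, 7, 7, 4); releases (0, 0, 1, 1), pool now (12, 7, 8, 5)


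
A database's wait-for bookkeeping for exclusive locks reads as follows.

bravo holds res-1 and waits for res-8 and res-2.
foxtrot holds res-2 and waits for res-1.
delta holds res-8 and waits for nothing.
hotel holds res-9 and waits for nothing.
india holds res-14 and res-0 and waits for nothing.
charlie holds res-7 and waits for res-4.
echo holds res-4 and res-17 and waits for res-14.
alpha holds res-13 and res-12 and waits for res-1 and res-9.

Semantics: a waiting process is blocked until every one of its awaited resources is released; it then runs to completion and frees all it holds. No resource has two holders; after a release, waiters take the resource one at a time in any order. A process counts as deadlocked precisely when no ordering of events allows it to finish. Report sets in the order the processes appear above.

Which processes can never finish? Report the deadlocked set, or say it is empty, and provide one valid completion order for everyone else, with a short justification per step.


Deadlocked set: bravo, foxtrot and alpha.
Key observation: the loop bravo -> foxtrot -> bravo blocks itself forever; alpha waits into the deadlock from upstream.
The rest can finish in the order india, delta, hotel, echo, charlie.
Step-by-step check:
  run india (it waits on nothing); releases res-14 and res-0
  run delta (it waits on nothing); releases res-8
  run hotel (it waits on nothing); releases res-9
  echo waits on res-14 — all released -> runs and releases res-4 and res-17
  charlie waits on res-4 — all released -> runs and releases res-7


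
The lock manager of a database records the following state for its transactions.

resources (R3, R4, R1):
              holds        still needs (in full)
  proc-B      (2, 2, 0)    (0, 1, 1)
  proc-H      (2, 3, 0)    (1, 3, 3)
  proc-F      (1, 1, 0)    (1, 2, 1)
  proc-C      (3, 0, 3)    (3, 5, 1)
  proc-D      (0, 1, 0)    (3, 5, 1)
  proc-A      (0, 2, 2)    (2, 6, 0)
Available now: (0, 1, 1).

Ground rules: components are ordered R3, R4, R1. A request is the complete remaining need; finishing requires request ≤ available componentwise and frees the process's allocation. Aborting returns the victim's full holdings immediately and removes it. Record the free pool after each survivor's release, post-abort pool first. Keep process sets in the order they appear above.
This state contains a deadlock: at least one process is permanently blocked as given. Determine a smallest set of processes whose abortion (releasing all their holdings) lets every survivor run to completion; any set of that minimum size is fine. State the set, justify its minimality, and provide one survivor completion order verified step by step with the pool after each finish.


The answer: abort proc-D.
Key observation: the deadlocked proc-C becomes finishable only because proc-D released (0, 1, 0); it completes at step 3 below.
Why nothing smaller works: aborting no one leaves the state deadlocked as given.
Survivors finish in the order: proc-B, proc-F, proc-C, proc-H, proc-A. Check, step by step (pool after the aborts first):
  pool = (0, 2, 1)
  proc-B needs (0, 1, 1) <= (0, 2, 1) -> finishes; pool += (2, 2, 0) = (2, 4, 1)
  proc-F needs (1, 2, 1) <= (2, 4, 1) -> finishes; pool += (1, 1, 0) = (3, 5, 1)
  proc-C needs (3, 5, 1) <= (3, 5, 1) -> finishes; pool += (3, 0, 3) = (6, 5, 4)
  proc-H needs (1, 3, 3) <= (6, 5, 4) -> finishes; pool += (2, 3, 0) = (8, 8, 4)
  proc-A needs (2, 6, 0) <= (8, 8, 4) -> finishes; pool += (0, 2, 2) = (8, 10, 6)


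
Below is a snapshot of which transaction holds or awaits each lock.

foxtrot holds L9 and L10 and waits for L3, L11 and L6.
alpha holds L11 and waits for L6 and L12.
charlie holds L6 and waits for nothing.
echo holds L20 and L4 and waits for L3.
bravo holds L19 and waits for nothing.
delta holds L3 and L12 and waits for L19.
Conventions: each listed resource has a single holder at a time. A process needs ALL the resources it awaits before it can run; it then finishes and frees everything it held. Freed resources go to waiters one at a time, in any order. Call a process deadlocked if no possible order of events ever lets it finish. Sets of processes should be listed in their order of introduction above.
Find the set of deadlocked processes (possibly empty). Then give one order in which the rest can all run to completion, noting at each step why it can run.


No process is deadlocked.
Key observation: every chain of waits terminates; starting from the processes that wait on nothing, all the rest unlock in turn.
One completion order for the rest: bravo, delta, charlie, alpha, foxtrot, echo.
Step-by-step check:
  bravo: no waits; runs immediately, freeing L19
  run delta (all its waits — L19 — are resolved); releases L3 and L12
  charlie: no waits; runs immediately, freeing L6
  run alpha (all its waits — L6 and L12 — are resolved); releases L11
  run foxtrot (all its waits — L3, L11 and L6 — are resolved); releases L9 and L10
  run echo (all its waits — L3 — are resolved); releases L20 and L4


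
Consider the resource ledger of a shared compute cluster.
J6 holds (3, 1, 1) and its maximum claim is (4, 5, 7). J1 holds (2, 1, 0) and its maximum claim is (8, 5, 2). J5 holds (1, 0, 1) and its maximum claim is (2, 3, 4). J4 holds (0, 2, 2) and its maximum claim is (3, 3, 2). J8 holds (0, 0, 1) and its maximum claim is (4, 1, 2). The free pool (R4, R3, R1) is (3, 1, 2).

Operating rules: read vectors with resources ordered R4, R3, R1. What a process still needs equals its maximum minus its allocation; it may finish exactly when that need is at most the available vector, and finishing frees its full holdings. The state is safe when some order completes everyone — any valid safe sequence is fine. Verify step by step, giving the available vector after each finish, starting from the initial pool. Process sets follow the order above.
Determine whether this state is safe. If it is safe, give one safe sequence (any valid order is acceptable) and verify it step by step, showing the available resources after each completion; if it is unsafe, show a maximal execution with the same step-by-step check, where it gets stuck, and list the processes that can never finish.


UNSAFE.
Key observation: J4, J5, J8 can finish, but then (4, 3, 6) is all there is, and the blocked group's R3 demands exceed it.
A maximal execution: J4, J5, J8 — then nothing else fits. Walking it through:
  pool = (3, 1, 2)
  J4: need (3, 1, 0) fits (3, 1, 2); releases (0, 2, 2), pool now (3, 3, 4)
  J5: need (1, 3, 3) fits (3, 3, 4); releases (1, 0, 1), pool now (4, 3, 5)
  J8: need (4, 1, 1) fits (4, 3, 5); releases (0, 0, 1), pool now (4, 3, 6)
  J6 still needs (1, 4, 6) but only (4, 3, 6) is free — short on R3
  J1 still needs (6, 4, 2) but only (4, 3, 6) is free — short on R4 and R3
Never able to finish: J6 and J1.
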